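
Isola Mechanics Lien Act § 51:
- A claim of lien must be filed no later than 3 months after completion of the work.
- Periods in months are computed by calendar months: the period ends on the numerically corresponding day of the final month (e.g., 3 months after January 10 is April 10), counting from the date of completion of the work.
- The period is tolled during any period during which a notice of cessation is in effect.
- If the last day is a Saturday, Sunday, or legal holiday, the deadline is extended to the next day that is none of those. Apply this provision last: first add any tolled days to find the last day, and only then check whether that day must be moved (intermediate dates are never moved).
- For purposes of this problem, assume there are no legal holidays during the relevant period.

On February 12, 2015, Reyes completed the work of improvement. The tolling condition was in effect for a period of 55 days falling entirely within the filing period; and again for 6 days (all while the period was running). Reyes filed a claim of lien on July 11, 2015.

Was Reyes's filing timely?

3 months after February 12, 2015 is May 12, 2015.
Tolling adds 55 days: May 12, 2015 + 55 days = July 6, 2015.
Tolling adds 6 days: July 6, 2015 + 6 days = July 12, 2015.
July 12, 2015 is Sunday. The next qualifying day is July 13, 2015.
The deadline is July 13, 2015; the filing on July 11, 2015 is on or before that date.

Yes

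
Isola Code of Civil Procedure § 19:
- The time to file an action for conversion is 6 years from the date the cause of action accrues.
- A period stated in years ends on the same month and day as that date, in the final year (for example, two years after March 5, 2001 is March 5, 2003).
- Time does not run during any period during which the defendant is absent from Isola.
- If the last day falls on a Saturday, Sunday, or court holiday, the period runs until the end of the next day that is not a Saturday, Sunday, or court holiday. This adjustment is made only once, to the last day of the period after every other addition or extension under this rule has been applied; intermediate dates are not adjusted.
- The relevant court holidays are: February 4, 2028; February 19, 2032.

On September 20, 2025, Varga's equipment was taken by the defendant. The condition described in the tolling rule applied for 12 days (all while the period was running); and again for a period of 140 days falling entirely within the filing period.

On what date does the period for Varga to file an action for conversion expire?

6 years after September 20, 2025 is September 20, 2031.
Tolling adds 12 days: September 20, 2031 + 12 days = October 2, 2031.
Tolling adds 140 days: October 2, 2031 + 140 days = February 19, 2032.
February 19, 2032 is a listed holiday. The next qualifying day is February 20, 2032.

February 20, 2032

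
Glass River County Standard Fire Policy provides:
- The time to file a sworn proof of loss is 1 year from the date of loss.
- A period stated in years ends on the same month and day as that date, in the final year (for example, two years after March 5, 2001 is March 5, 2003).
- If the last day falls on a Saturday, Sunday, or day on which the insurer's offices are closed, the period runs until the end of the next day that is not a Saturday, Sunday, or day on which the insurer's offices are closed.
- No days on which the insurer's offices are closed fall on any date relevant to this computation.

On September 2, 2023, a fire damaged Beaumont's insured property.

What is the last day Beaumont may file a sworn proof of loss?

1 year after September 2, 2023 is September 2, 2024.
September 2, 2024 is a Monday and not a day on which the insurer's offices are closed, so no extension applies.

September 2, 2024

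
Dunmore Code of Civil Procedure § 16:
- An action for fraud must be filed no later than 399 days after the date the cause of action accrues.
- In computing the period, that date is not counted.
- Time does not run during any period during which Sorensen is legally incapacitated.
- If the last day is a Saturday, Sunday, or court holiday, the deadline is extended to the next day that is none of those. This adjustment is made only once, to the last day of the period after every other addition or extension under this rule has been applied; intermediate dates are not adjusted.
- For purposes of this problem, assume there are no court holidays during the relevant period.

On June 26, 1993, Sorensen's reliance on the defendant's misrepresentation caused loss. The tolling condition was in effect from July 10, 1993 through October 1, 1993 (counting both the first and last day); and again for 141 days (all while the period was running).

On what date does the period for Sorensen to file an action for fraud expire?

March 13, 1995

399 days after June 26, 1993 is July 30, 1994.
From July 10, 1993 through October 1, 1993 inclusive is 84 days; tolling adds 84 days: July 30, 1994 + 84 days = October 22, 1994.
Tolling adds 141 days: October 22, 1994 + 141 days = March 12, 1995.
March 12, 1995 is Sunday. The next qualifying day is March 13, 1995.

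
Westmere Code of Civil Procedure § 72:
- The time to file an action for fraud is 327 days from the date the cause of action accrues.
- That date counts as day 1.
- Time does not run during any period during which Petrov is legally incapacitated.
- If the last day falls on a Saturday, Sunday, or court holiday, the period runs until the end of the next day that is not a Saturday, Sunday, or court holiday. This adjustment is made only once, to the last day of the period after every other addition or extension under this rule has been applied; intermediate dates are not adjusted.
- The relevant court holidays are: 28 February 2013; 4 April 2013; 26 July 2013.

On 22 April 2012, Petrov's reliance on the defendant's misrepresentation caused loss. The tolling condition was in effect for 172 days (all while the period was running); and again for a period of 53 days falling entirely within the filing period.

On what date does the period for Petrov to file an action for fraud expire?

Counting 22 April 2012 as day 1, day 327 is March 14, 2013.
Tolling adds 172 days: March 14, 2013 + 172 days = September 2, 2013.
Tolling adds 53 days: September 2, 2013 + 53 days = October 25, 2013.
October 25, 2013 is a Friday and not a court holiday, so no extension applies.

October 25, 2013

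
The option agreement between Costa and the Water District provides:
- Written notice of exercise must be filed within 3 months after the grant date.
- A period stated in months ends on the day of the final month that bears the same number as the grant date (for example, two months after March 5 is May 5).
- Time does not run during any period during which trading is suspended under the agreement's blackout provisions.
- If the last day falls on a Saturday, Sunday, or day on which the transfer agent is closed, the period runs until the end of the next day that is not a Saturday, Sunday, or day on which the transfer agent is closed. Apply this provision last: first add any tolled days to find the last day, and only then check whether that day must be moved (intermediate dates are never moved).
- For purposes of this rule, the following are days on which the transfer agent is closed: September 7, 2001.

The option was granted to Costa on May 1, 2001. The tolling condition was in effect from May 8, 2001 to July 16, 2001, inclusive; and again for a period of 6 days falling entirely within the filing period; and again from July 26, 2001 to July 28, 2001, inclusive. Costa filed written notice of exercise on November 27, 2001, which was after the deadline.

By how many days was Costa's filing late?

3 months after May 1, 2001 is August 1, 2001.
From May 8, 2001 through July 16, 2001 inclusive is 70 days; tolling adds 70 days: August 1, 2001 + 70 days = October 10, 2001.
Tolling adds 6 days: October 10, 2001 + 6 days = October 16, 2001.
From July 26, 2001 through July 28, 2001 inclusive is 3 days; tolling adds 3 days: October 16, 2001 + 3 days = October 19, 2001.
October 19, 2001 is a Friday and not a day on which the transfer agent is closed, so no extension applies.
The deadline is October 19, 2001; from October 19, 2001 to November 27, 2001 is 39 days.

39 days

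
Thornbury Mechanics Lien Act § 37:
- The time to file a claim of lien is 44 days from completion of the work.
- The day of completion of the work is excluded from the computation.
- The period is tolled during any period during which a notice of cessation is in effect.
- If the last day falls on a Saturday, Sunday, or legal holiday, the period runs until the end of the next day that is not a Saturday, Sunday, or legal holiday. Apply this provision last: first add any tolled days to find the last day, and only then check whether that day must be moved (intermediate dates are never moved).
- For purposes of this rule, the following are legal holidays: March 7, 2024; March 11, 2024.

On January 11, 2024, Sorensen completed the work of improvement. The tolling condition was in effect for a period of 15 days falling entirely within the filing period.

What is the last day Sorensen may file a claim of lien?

44 days after January 11, 2024 is February 24, 2024.
Tolling adds 15 days: February 24, 2024 + 15 days = March 10, 2024.
March 10, 2024 is Sunday; March 11, 2024 is a listed holiday. The next qualifying day is March 12, 2024.

March 12, 2024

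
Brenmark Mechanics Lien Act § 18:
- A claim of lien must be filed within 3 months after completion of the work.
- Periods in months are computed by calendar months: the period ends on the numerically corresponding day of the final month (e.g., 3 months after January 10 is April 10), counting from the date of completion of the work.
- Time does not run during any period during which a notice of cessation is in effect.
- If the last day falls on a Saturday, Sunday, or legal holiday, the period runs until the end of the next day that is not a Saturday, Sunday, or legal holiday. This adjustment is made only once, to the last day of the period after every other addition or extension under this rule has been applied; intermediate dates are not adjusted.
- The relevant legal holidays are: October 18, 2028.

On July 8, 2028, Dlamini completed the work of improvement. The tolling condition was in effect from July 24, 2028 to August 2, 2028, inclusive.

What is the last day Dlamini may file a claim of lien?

3 months after July 8, 2028 is October 8, 2028.
From July 24, 2028 through August 2, 2028 inclusive is 10 days; tolling adds 10 days: October 8, 2028 + 10 days = October 18, 2028.
October 18, 2028 is a listed holiday. The next qualifying day is October 19, 2028.

October 19, 2028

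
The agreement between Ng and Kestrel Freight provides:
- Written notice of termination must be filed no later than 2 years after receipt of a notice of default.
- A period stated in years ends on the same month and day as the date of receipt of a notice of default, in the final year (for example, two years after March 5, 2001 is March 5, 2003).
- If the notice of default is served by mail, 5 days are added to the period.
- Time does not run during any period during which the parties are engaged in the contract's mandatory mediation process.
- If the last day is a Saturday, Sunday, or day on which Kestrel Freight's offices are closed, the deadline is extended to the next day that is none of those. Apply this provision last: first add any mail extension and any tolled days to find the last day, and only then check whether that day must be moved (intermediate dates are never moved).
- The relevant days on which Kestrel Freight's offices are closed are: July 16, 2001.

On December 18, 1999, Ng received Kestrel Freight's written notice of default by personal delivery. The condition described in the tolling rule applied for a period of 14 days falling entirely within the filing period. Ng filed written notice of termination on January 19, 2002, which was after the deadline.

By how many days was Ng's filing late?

18 days

2 years after December 18, 1999 is December 18, 2001.
Service was not by mail, so no mail extension applies.
Tolling adds 14 days: December 18, 2001 + 14 days = January 1, 2002.
January 1, 2002 is a Tuesday and not a day on which Kestrel Freight's offices are closed, so no extension applies.
The deadline is January 1, 2002; from January 1, 2002 to January 19, 2002 is 18 days.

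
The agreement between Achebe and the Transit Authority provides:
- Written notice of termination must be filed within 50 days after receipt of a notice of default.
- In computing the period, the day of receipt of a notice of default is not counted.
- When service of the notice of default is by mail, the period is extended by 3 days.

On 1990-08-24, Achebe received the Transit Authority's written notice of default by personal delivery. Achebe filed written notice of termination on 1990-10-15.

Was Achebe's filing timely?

50 days after 1990-08-24 is October 13, 1990.
Service was not by mail, so no mail extension applies.
The deadline is October 13, 1990; the filing on October 15, 1990 is after that date.

No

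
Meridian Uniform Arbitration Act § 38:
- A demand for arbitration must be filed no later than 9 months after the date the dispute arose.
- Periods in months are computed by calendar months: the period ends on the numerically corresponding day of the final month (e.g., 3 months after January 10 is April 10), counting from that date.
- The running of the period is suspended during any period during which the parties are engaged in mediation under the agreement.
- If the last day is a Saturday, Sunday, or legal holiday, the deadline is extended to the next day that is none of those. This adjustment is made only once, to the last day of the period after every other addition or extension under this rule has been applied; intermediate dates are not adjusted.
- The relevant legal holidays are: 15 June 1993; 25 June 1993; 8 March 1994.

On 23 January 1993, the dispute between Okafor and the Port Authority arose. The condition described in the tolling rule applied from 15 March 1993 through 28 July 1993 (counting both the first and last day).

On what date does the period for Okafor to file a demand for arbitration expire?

March 9, 1994

9 months after 23 January 1993 is October 23, 1993.
From March 15, 1993 through July 28, 1993 inclusive is 136 days; tolling adds 136 days: October 23, 1993 + 136 days = March 8, 1994.
March 8, 1994 is a listed holiday. The next qualifying day is March 9, 1994.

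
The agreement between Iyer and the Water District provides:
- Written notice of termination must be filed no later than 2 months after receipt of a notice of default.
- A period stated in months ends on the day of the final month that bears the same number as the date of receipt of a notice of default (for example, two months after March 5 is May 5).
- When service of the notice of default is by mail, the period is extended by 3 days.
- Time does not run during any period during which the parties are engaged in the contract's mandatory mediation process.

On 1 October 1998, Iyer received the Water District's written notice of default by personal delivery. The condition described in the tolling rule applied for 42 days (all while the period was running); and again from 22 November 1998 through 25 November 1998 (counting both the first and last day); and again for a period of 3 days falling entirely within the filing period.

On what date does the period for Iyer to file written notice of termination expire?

January 19, 1999

2 months after 1 October 1998 is December 1, 1998.
Service was not by mail, so no mail extension applies.
Tolling adds 42 days: December 1, 1998 + 42 days = January 12, 1999.
From November 22, 1998 through November 25, 1998 inclusive is 4 days; tolling adds 4 days: January 12, 1999 + 4 days = January 16, 1999.
Tolling adds 3 days: January 16, 1999 + 3 days = January 19, 1999.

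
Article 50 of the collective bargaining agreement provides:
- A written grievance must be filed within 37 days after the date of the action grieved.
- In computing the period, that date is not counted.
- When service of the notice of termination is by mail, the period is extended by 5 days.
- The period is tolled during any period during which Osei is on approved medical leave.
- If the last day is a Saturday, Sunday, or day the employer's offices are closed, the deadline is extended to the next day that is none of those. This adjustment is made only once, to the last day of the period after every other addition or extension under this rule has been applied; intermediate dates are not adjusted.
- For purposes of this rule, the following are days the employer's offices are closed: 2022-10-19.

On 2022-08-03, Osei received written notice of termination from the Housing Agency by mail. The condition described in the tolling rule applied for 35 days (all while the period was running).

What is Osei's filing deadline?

October 20, 2022

37 days after 2022-08-03 is September 9, 2022.
Service was by mail, adding 5 days: September 9, 2022 + 5 days = September 14, 2022.
Tolling adds 35 days: September 14, 2022 + 35 days = October 19, 2022.
October 19, 2022 is a listed holiday. The next qualifying day is October 20, 2022.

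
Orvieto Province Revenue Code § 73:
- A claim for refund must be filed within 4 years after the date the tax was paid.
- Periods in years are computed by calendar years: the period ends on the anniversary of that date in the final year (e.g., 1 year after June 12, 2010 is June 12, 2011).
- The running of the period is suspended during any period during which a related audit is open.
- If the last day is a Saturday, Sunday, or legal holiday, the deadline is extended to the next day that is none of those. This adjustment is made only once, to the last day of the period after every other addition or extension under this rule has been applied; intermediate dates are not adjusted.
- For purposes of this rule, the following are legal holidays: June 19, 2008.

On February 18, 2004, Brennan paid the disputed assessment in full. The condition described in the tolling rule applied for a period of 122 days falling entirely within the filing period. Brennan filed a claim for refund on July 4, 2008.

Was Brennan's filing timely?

No

4 years after February 18, 2004 is February 18, 2008.
Tolling adds 122 days: February 18, 2008 + 122 days = June 19, 2008.
June 19, 2008 is a listed holiday. The next qualifying day is June 20, 2008.
The deadline is June 20, 2008; the filing on July 4, 2008 is after that date.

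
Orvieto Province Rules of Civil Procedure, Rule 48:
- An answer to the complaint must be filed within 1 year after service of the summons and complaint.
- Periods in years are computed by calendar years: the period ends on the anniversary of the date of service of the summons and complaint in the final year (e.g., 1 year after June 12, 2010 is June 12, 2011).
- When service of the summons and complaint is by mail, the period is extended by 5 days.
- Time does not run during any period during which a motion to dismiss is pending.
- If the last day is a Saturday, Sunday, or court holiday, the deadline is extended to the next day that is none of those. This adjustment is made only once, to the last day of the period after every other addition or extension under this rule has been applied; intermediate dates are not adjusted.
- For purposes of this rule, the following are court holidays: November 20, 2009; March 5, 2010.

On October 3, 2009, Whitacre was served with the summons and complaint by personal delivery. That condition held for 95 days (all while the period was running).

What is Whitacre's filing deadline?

January 6, 2011

1 year after October 3, 2009 is October 3, 2010.
Service was not by mail, so no mail extension applies.
Tolling adds 95 days: October 3, 2010 + 95 days = January 6, 2011.
January 6, 2011 is a Thursday and not a court holiday, so no extension applies.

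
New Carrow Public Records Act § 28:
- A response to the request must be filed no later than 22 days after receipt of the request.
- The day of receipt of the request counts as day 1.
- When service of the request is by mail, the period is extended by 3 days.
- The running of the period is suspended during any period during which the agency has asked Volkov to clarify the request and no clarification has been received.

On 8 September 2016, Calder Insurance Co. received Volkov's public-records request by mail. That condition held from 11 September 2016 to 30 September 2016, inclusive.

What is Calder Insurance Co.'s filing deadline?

Counting 8 September 2016 as day 1, day 22 is September 29, 2016.
Service was by mail, adding 3 days: September 29, 2016 + 3 days = October 2, 2016.
From September 11, 2016 through September 30, 2016 inclusive is 20 days; tolling adds 20 days: October 2, 2016 + 20 days = October 22, 2016.

October 22, 2016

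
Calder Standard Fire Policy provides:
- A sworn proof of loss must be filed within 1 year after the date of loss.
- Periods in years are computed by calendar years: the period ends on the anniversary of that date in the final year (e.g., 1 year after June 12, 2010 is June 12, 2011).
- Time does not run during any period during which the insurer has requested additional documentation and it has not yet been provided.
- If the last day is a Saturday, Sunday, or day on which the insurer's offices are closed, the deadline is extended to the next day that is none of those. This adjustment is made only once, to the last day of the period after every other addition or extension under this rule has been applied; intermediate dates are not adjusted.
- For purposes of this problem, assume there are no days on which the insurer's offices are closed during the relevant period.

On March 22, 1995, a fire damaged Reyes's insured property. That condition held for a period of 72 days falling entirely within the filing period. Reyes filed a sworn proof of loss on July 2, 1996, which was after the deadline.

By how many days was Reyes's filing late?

29 days

1 year after March 22, 1995 is March 22, 1996.
Tolling adds 72 days: March 22, 1996 + 72 days = June 2, 1996.
June 2, 1996 is Sunday. The next qualifying day is June 3, 1996.
The deadline is June 3, 1996; from June 3, 1996 to July 2, 1996 is 29 days.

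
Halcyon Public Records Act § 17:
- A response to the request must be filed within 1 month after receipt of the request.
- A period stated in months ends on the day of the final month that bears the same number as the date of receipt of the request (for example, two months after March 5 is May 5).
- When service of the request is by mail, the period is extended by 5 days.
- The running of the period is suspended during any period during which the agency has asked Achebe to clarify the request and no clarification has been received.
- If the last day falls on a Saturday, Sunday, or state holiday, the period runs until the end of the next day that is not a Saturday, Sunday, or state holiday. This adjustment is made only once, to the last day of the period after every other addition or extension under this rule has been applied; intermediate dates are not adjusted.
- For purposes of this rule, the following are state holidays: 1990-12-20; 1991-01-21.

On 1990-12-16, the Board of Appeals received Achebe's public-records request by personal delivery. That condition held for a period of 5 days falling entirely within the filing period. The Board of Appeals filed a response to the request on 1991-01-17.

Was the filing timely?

1 month after 1990-12-16 is January 16, 1991.
Service was not by mail, so no mail extension applies.
Tolling adds 5 days: January 16, 1991 + 5 days = January 21, 1991.
January 21, 1991 is a listed holiday. The next qualifying day is January 22, 1991.
The deadline is January 22, 1991; the filing on January 17, 1991 is on or before that date.

Yes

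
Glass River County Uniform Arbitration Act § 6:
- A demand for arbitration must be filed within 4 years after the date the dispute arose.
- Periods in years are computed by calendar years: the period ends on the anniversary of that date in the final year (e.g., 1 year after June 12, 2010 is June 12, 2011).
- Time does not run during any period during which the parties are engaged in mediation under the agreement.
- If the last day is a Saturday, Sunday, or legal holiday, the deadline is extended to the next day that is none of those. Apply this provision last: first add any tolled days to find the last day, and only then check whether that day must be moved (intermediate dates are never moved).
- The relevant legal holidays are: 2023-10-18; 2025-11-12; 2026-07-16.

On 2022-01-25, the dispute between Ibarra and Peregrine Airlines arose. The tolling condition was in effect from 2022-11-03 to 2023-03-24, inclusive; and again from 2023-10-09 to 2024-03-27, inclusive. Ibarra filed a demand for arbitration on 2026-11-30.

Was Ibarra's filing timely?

Yes

4 years after 2022-01-25 is January 25, 2026.
From November 3, 2022 through March 24, 2023 inclusive is 142 days; tolling adds 142 days: January 25, 2026 + 142 days = June 16, 2026.
From October 9, 2023 through March 27, 2024 inclusive is 171 days; tolling adds 171 days: June 16, 2026 + 171 days = December 4, 2026.
December 4, 2026 is a Friday and not a legal holiday, so no extension applies.
The deadline is December 4, 2026; the filing on November 30, 2026 is on or before that date.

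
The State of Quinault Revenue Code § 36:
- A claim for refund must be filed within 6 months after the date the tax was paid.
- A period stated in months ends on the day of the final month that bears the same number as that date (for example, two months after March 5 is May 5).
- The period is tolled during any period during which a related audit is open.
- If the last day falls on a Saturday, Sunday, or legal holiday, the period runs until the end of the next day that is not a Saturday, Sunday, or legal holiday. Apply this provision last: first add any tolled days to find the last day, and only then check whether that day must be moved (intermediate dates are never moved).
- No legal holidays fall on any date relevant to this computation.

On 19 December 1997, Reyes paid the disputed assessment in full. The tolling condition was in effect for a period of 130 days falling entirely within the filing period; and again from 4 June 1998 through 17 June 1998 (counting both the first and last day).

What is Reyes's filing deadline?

6 months after 19 December 1997 is June 19, 1998.
Tolling adds 130 days: June 19, 1998 + 130 days = October 27, 1998.
From June 4, 1998 through June 17, 1998 inclusive is 14 days; tolling adds 14 days: October 27, 1998 + 14 days = November 10, 1998.
November 10, 1998 is a Tuesday and not a legal holiday, so no extension applies.

November 10, 1998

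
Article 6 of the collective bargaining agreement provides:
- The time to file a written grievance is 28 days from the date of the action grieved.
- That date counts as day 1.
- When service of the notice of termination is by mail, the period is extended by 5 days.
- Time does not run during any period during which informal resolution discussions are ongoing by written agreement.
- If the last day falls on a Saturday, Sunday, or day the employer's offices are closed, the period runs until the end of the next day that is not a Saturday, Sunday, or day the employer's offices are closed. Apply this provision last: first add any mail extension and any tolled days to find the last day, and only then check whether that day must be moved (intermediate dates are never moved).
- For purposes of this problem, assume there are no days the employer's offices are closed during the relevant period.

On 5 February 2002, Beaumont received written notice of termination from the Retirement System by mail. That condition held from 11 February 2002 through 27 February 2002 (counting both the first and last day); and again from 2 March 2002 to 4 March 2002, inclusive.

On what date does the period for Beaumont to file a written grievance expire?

Counting 5 February 2002 as day 1, day 28 is March 4, 2002.
Service was by mail, adding 5 days: March 4, 2002 + 5 days = March 9, 2002.
From February 11, 2002 through February 27, 2002 inclusive is 17 days; tolling adds 17 days: March 9, 2002 + 17 days = March 26, 2002.
From March 2, 2002 through March 4, 2002 inclusive is 3 days; tolling adds 3 days: March 26, 2002 + 3 days = March 29, 2002.
March 29, 2002 is a Friday and not a day the employer's offices are closed, so no extension applies.

March 29, 2002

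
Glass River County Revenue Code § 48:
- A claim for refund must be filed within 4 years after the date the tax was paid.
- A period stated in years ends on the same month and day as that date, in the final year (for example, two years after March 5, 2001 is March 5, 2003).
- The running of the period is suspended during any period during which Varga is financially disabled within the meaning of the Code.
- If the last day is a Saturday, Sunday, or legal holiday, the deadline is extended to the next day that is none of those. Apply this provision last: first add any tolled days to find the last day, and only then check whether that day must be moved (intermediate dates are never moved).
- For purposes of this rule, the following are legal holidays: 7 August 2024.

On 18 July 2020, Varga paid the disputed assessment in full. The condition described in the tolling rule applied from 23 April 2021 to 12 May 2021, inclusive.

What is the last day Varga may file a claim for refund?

August 8, 2024

4 years after 18 July 2020 is July 18, 2024.
From April 23, 2021 through May 12, 2021 inclusive is 20 days; tolling adds 20 days: July 18, 2024 + 20 days = August 7, 2024.
August 7, 2024 is a listed holiday. The next qualifying day is August 8, 2024.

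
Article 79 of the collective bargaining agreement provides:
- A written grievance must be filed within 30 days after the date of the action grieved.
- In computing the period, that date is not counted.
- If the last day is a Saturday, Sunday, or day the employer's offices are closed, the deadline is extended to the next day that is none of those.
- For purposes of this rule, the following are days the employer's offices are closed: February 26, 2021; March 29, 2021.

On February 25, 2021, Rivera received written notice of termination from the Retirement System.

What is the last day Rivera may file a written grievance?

March 30, 2021

30 days after February 25, 2021 is March 27, 2021.
March 27, 2021 is Saturday; March 28, 2021 is Sunday; March 29, 2021 is a listed holiday. The next qualifying day is March 30, 2021.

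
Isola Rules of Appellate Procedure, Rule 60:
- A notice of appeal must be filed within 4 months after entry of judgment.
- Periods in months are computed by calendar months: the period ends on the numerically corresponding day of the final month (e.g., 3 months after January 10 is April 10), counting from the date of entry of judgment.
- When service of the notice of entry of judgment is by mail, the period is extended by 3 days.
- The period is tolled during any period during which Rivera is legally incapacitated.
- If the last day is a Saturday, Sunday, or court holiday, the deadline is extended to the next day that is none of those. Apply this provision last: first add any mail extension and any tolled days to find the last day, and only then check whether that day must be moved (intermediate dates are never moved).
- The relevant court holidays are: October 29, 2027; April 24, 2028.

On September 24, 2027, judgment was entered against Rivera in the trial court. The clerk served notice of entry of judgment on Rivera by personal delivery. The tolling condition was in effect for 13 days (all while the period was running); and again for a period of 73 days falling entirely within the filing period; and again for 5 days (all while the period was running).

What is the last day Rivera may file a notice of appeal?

April 25, 2028

4 months after September 24, 2027 is January 24, 2028.
Service was not by mail, so no mail extension applies.
Tolling adds 13 days: January 24, 2028 + 13 days = February 6, 2028.
Tolling adds 73 days: February 6, 2028 + 73 days = April 19, 2028.
Tolling adds 5 days: April 19, 2028 + 5 days = April 24, 2028.
April 24, 2028 is a listed holiday. The next qualifying day is April 25, 2028.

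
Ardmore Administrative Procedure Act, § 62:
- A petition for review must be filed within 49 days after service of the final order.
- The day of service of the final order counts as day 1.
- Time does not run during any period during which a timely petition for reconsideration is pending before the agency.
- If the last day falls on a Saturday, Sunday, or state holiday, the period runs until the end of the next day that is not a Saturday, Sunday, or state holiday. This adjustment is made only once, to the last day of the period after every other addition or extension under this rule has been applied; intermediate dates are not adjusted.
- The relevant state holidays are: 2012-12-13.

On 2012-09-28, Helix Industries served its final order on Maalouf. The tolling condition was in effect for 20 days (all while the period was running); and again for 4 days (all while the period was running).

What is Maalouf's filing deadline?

Counting 2012-09-28 as day 1, day 49 is November 15, 2012.
Tolling adds 20 days: November 15, 2012 + 20 days = December 5, 2012.
Tolling adds 4 days: December 5, 2012 + 4 days = December 9, 2012.
December 9, 2012 is Sunday. The next qualifying day is December 10, 2012.

December 10, 2012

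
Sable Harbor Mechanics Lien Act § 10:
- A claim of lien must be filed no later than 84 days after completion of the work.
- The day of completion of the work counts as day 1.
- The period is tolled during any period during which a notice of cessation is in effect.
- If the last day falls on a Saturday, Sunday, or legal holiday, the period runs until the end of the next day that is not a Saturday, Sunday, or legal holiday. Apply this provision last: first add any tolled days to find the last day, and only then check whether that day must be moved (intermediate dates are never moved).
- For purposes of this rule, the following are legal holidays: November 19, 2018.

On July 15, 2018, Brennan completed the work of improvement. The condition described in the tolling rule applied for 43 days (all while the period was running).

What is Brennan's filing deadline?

Counting July 15, 2018 as day 1, day 84 is October 6, 2018.
Tolling adds 43 days: October 6, 2018 + 43 days = November 18, 2018.
November 18, 2018 is Sunday; November 19, 2018 is a listed holiday. The next qualifying day is November 20, 2018.

November 20, 2018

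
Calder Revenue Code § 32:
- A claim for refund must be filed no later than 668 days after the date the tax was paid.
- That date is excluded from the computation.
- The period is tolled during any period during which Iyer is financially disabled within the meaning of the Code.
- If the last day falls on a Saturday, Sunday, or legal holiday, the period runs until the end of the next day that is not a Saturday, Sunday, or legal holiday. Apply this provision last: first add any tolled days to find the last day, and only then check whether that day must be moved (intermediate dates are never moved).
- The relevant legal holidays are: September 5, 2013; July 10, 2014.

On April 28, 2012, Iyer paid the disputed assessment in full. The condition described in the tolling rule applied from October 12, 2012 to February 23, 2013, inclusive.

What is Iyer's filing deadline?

668 days after April 28, 2012 is February 25, 2014.
From October 12, 2012 through February 23, 2013 inclusive is 135 days; tolling adds 135 days: February 25, 2014 + 135 days = July 10, 2014.
July 10, 2014 is a listed holiday. The next qualifying day is July 11, 2014.

July 11, 2014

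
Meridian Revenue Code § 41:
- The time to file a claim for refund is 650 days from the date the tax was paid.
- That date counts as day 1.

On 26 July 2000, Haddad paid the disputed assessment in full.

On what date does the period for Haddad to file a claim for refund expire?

Counting 26 July 2000 as day 1, day 650 is May 6, 2002.

May 6, 2002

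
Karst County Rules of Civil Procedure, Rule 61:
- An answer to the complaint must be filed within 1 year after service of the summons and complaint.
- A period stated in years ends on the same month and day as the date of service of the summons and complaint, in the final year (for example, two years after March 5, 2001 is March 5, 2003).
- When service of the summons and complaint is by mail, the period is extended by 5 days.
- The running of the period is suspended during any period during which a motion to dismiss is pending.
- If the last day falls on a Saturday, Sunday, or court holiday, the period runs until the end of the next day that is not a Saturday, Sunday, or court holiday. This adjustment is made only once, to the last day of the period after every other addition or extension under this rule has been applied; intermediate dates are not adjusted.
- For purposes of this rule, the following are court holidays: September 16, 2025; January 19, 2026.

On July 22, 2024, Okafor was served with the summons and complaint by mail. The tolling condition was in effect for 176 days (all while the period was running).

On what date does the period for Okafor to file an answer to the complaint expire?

January 20, 2026

1 year after July 22, 2024 is July 22, 2025.
Service was by mail, adding 5 days: July 22, 2025 + 5 days = July 27, 2025.
Tolling adds 176 days: July 27, 2025 + 176 days = January 19, 2026.
January 19, 2026 is a listed holiday. The next qualifying day is January 20, 2026.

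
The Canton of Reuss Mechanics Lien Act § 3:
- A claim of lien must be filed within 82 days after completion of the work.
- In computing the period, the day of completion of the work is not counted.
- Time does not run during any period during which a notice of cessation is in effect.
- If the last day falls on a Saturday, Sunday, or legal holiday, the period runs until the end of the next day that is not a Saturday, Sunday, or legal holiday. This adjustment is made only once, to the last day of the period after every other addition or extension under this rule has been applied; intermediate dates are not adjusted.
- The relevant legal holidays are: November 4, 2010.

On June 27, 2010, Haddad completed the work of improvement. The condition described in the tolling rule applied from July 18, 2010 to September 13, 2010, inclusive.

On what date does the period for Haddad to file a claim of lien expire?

82 days after June 27, 2010 is September 17, 2010.
From July 18, 2010 through September 13, 2010 inclusive is 58 days; tolling adds 58 days: September 17, 2010 + 58 days = November 14, 2010.
November 14, 2010 is Sunday. The next qualifying day is November 15, 2010.

November 15, 2010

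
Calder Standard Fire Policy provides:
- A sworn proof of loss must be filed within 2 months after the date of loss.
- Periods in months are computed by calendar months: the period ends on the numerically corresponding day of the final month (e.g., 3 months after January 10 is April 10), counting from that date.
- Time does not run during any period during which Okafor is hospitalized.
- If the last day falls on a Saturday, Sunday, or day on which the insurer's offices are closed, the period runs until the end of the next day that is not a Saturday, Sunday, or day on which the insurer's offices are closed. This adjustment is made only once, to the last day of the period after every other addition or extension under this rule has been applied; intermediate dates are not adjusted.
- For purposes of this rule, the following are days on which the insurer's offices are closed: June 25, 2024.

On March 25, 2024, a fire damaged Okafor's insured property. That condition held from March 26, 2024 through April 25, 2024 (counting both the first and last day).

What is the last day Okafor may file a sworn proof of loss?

2 months after March 25, 2024 is May 25, 2024.
From March 26, 2024 through April 25, 2024 inclusive is 31 days; tolling adds 31 days: May 25, 2024 + 31 days = June 25, 2024.
June 25, 2024 is a listed holiday. The next qualifying day is June 26, 2024.

June 26, 2024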